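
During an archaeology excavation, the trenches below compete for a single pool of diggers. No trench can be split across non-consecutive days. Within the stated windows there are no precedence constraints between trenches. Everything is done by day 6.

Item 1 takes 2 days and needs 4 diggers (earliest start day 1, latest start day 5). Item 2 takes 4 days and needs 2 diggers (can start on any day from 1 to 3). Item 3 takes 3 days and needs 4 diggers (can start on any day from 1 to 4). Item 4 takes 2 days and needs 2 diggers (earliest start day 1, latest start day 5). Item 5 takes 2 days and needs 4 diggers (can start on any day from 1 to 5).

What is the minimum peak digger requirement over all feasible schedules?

8

Early-start (Item 1@1, Item 2@1, Item 3@1, Item 4@1, Item 5@1) gives peak 16: d1:16  d2:16  d3:6  d4:2  d5:0  d6:0.
Shift Item 3→3, Item 5→5.
Schedule Item 1@1, Item 2@1, Item 3@3, Item 4@1, Item 5@5: d1:8  d2:8  d3:6  d4:6  d5:8  d6:4 — peak 8.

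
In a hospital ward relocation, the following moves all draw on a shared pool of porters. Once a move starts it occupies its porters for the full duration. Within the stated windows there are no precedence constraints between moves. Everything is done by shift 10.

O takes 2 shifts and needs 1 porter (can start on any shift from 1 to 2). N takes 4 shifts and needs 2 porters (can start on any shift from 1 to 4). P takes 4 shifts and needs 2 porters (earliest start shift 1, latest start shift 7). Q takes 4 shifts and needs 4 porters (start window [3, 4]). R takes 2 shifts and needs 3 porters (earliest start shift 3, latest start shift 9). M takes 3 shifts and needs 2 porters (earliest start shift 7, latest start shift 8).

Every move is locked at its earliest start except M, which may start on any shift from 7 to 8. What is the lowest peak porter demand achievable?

11

M@7: s1:5  s2:5  s3:11  s4:11  s5:4  s6:4  s7:2  s8:2  s9:2  s10:0 → peak 11
M@8: s1:5  s2:5  s3:11  s4:11  s5:4  s6:4  s7:0  s8:2  s9:2  s10:2 → peak 11
Best is M@7, peak 11.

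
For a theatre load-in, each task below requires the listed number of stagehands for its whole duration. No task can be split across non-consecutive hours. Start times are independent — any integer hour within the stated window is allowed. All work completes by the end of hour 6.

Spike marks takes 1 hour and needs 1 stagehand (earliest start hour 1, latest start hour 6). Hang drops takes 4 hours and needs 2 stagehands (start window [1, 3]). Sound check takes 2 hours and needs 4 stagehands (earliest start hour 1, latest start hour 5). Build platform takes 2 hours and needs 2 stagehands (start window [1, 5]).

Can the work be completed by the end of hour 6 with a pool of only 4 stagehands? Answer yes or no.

Schedule Spike marks@1, Hang drops@1, Sound check@5, Build platform@2: h1:3  h2:4  h3:4  h4:2  h5:4  h6:4 — peak 4 ≤ 4.

yes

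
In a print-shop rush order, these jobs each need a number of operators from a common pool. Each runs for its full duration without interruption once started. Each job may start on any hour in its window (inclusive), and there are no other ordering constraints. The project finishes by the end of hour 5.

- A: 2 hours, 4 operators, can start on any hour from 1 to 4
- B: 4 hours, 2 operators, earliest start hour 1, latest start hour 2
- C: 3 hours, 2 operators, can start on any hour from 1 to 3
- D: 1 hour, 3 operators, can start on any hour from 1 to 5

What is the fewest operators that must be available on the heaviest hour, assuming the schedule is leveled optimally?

Early-start (A@1, B@1, C@1, D@1) gives peak 11: h1:11  h2:8  h3:4  h4:2  h5:0.
Shift C→3, D→5.
Schedule A@1, B@1, C@3, D@5: h1:6  h2:6  h3:4  h4:4  h5:5 — peak 6.

6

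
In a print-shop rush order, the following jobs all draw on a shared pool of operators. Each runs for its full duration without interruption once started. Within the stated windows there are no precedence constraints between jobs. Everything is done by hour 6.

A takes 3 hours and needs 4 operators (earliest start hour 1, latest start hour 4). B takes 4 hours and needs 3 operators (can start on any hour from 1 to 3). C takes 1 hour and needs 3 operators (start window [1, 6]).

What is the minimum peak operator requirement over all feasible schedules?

Early-start (A@1, B@1, C@1) gives peak 10: h1:10  h2:7  h3:7  h4:3  h5:0  h6:0.
Shift C→4.
Schedule A@1, B@1, C@4: h1:7  h2:7  h3:7  h4:6  h5:0  h6:0 — peak 7.

7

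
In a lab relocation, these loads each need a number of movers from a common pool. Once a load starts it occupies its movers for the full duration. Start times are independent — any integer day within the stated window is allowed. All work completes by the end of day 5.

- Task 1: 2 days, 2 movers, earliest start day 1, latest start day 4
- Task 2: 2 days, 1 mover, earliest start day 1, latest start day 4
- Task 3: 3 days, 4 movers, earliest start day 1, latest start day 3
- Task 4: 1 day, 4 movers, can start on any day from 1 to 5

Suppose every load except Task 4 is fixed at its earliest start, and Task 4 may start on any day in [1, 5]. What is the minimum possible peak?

7

Task 4@1: d1:11  d2:7  d3:4  d4:0  d5:0 → peak 11
Task 4@2: d1:7  d2:11  d3:4  d4:0  d5:0 → peak 11
Task 4@3: d1:7  d2:7  d3:8  d4:0  d5:0 → peak 8
Task 4@4: d1:7  d2:7  d3:4  d4:4  d5:0 → peak 7
Task 4@5: d1:7  d2:7  d3:4  d4:0  d5:4 → peak 7
Best is Task 4@4, peak 7.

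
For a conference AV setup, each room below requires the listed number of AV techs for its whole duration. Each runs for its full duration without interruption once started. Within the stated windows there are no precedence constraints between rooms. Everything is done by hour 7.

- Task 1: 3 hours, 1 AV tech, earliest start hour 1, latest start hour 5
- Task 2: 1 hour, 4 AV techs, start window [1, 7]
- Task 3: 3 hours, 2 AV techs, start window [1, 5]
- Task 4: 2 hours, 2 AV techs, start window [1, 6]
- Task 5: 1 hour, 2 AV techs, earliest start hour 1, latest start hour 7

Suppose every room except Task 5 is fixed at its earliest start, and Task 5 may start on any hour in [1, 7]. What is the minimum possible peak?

9

Task 5@1: h1:11  h2:5  h3:3  h4:0  h5:0  h6:0  h7:0 → peak 11
Task 5@2: h1:9  h2:7  h3:3  h4:0  h5:0  h6:0  h7:0 → peak 9
Task 5@3: h1:9  h2:5  h3:5  h4:0  h5:0  h6:0  h7:0 → peak 9
Task 5@4: h1:9  h2:5  h3:3  h4:2  h5:0  h6:0  h7:0 → peak 9
Task 5@5: h1:9  h2:5  h3:3  h4:0  h5:2  h6:0  h7:0 → peak 9
Task 5@6: h1:9  h2:5  h3:3  h4:0  h5:0  h6:2  h7:0 → peak 9
Task 5@7: h1:9  h2:5  h3:3  h4:0  h5:0  h6:0  h7:2 → peak 9
Best is Task 5@2, peak 9.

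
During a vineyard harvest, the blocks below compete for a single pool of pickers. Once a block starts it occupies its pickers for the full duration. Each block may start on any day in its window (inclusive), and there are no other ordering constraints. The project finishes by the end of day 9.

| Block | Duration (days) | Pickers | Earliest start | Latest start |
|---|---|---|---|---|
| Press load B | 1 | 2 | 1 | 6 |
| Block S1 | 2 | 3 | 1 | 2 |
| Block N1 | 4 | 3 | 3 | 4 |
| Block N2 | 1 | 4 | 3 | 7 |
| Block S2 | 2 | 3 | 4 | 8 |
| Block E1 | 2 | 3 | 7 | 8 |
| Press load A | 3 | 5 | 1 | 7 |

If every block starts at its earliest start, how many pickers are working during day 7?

3

At early start, day 7 has: Block E1.
Demand: 3 = 3.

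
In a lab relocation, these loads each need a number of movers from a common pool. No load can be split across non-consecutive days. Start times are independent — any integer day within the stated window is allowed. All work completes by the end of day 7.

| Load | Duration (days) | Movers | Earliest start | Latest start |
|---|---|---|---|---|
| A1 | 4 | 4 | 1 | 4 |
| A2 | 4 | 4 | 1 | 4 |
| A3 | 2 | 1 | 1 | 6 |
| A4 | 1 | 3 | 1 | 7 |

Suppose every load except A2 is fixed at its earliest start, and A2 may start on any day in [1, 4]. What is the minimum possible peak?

8

A2@1: d1:12  d2:9  d3:8  d4:8  d5:0  d6:0  d7:0 → peak 12
A2@2: d1:8  d2:9  d3:8  d4:8  d5:4  d6:0  d7:0 → peak 9
A2@3: d1:8  d2:5  d3:8  d4:8  d5:4  d6:4  d7:0 → peak 8
A2@4: d1:8  d2:5  d3:4  d4:8  d5:4  d6:4  d7:4 → peak 8
Best is A2@3, peak 8.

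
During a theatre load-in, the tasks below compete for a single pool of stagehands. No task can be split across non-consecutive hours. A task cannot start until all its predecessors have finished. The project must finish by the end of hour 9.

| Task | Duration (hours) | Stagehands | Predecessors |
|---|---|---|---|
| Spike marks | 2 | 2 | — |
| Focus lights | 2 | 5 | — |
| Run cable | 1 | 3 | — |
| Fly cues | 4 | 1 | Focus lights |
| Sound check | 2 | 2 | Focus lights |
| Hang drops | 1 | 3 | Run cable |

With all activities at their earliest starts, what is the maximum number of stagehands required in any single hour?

10

Early-start schedule: Spike marks@1, Focus lights@1, Run cable@1, Fly cues@3, Sound check@3, Hang drops@2.
Load per hour: hour 1: 10, hour 2: 10, hour 3: 3, hour 4: 3, hour 5: 1, hour 6: 1, hour 7: 0, hour 8: 0, hour 9: 0.
Peak is 10.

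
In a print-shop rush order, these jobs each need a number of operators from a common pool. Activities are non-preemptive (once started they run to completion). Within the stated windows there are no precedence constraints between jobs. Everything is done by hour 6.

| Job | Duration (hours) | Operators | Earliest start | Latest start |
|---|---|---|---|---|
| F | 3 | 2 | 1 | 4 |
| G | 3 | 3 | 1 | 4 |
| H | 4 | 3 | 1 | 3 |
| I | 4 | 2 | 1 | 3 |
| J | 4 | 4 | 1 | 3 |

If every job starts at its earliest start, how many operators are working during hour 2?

14

At early start, hour 2 has: F, G, H, I, J.
Demand: 2 + 3 + 3 + 2 + 4 = 14.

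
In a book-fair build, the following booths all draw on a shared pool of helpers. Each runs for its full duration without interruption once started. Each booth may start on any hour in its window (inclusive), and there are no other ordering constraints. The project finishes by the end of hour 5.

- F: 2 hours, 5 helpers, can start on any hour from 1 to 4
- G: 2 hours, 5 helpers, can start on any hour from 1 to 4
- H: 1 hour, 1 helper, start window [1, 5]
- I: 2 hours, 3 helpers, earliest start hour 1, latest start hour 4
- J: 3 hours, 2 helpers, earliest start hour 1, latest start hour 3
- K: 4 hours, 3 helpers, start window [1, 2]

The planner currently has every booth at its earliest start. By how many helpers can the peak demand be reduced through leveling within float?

8

Early-start peak: h1:19  h2:18  h3:5  h4:3  h5:0 ⇒ 19.
Leveled (F@1, G@3, H@1, I@1, J@3, K@2): h1:9  h2:11  h3:10  h4:10  h5:5 ⇒ 11.
Reduction 19 − 11 = 8.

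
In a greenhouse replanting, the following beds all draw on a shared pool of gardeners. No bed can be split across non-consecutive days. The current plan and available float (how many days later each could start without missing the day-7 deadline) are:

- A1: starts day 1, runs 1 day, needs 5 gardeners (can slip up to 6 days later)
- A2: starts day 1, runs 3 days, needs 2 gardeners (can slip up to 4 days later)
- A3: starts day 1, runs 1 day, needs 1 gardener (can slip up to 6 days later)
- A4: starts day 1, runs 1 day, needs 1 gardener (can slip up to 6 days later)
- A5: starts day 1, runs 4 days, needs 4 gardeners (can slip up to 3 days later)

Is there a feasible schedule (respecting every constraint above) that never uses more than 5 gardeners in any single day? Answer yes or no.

The minimum achievable peak is 6; 5 < 6, so no feasible schedule stays within the cap.

no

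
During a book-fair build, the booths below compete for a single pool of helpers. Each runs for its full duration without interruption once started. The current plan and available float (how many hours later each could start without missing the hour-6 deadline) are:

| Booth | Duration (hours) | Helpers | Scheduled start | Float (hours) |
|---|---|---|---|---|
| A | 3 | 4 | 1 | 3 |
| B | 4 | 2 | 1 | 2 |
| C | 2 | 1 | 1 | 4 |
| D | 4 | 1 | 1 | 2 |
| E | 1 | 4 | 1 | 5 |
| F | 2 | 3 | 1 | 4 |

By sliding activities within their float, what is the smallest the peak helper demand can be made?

7

Early-start (A@1, B@1, C@1, D@1, E@1, F@1) gives peak 15: h1:15  h2:11  h3:7  h4:3  h5:0  h6:0.
Shift D→3, E→4, F→5.
Schedule A@1, B@1, C@1, D@3, E@4, F@5: h1:7  h2:7  h3:7  h4:7  h5:4  h6:4 — peak 7.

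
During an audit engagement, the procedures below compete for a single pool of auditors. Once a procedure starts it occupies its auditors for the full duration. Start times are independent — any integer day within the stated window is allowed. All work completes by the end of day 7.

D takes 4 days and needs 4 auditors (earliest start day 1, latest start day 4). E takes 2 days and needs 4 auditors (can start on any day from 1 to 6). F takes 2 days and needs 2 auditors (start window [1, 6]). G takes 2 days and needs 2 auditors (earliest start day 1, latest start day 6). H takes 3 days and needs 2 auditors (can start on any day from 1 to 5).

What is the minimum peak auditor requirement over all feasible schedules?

Early-start (D@1, E@1, F@1, G@1, H@1) gives peak 14: d1:14  d2:14  d3:6  d4:4  d5:0  d6:0  d7:0.
Shift E→5, G→3, H→5.
Schedule D@1, E@5, F@1, G@3, H@5: d1:6  d2:6  d3:6  d4:6  d5:6  d6:6  d7:2 — peak 6.
Total auditor-days = 38 over 7 days ⇒ peak ≥ ⌈38/7⌉ = 6, so 6 is optimal.

6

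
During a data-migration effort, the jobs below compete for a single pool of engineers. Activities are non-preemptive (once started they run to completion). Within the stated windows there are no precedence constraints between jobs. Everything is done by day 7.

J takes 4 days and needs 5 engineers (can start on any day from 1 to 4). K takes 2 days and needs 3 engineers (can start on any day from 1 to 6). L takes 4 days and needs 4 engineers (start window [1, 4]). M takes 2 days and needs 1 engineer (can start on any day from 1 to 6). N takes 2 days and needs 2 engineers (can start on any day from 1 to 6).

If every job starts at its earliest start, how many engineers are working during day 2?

15

At early start, day 2 has: J, K, L, M, N.
Demand: 5 + 3 + 4 + 1 + 2 = 15.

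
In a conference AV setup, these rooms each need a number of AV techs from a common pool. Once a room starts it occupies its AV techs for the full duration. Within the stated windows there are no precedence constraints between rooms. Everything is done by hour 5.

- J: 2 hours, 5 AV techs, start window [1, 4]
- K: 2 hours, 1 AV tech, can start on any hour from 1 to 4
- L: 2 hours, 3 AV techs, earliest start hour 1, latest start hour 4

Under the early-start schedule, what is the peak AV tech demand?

Early-start schedule: J@1, K@1, L@1.
Load per hour: hour 1: 9, hour 2: 9, hour 3: 0, hour 4: 0, hour 5: 0.
Peak is 9.

9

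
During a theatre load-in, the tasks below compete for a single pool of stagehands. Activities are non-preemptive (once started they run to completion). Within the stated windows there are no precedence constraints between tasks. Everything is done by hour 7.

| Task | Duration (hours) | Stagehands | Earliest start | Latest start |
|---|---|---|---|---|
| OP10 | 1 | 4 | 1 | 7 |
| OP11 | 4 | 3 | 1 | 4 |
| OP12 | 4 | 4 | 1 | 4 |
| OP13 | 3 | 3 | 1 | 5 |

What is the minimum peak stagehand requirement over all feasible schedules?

Early-start (OP10@1, OP11@1, OP12@1, OP13@1) gives peak 14: h1:14  h2:10  h3:10  h4:7  h5:0  h6:0  h7:0.
Shift OP12→2, OP13→5.
Schedule OP10@1, OP11@1, OP12@2, OP13@5: h1:7  h2:7  h3:7  h4:7  h5:7  h6:3  h7:3 — peak 7.

7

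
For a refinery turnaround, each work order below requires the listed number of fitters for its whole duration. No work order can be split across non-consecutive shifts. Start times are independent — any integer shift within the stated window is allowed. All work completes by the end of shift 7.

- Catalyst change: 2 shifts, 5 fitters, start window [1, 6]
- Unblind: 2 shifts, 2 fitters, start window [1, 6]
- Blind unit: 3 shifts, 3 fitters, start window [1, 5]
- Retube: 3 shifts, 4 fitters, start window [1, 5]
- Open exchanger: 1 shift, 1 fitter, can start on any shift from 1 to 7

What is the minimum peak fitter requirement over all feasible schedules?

Early-start (Catalyst change@1, Unblind@1, Blind unit@1, Retube@1, Open exchanger@1) gives peak 15: s1:15  s2:14  s3:7  s4:0  s5:0  s6:0  s7:0.
Shift Blind unit→3, Retube→3, Open exchanger→6.
Schedule Catalyst change@1, Unblind@1, Blind unit@3, Retube@3, Open exchanger@6: s1:7  s2:7  s3:7  s4:7  s5:7  s6:1  s7:0 — peak 7.

7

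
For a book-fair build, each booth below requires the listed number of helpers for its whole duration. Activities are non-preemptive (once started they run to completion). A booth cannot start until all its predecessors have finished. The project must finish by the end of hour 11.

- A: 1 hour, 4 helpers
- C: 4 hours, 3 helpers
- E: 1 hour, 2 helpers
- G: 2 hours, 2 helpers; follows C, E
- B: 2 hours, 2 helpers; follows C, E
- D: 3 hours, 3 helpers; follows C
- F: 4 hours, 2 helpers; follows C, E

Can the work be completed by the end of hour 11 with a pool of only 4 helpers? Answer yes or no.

The minimum achievable peak is 5; 4 < 5, so no feasible schedule stays within the cap.

no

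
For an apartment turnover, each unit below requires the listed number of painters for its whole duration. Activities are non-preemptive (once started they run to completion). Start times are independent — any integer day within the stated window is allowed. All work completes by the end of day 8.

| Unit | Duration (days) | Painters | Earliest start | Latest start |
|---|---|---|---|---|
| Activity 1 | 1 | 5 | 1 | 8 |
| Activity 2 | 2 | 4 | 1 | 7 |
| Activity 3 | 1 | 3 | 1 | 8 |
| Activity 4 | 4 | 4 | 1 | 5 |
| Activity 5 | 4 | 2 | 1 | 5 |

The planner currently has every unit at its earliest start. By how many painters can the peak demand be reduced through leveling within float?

Early-start peak: d1:18  d2:10  d3:6  d4:6  d5:0  d6:0  d7:0  d8:0 ⇒ 18.
Leveled (Activity 1@1, Activity 2@2, Activity 3@4, Activity 4@5, Activity 5@2): d1:5  d2:6  d3:6  d4:5  d5:6  d6:4  d7:4  d8:4 ⇒ 6.
Reduction 18 − 6 = 12.

12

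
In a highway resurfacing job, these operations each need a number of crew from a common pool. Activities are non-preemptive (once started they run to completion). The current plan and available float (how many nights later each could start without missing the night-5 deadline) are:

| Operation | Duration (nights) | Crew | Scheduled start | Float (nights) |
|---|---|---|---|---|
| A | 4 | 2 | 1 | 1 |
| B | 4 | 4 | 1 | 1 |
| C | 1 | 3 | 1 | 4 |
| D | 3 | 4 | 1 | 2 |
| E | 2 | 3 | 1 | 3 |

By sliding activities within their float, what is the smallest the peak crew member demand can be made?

Early-start (A@1, B@1, C@1, D@1, E@1) gives peak 16: n1:16  n2:13  n3:10  n4:6  n5:0.
Shift C→5, E→4.
Schedule A@1, B@1, C@5, D@1, E@4: n1:10  n2:10  n3:10  n4:9  n5:6 — peak 10.

10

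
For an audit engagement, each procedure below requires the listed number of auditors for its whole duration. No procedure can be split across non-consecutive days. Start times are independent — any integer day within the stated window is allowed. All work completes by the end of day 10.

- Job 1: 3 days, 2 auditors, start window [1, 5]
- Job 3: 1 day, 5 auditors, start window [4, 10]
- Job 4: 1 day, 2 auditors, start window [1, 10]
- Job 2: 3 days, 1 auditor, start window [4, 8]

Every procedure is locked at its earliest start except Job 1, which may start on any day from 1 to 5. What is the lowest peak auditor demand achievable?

6

Job 1@1: d1:4  d2:2  d3:2  d4:6  d5:1  d6:1  d7:0  d8:0  d9:0  d10:0 → peak 6
Job 1@2: d1:2  d2:2  d3:2  d4:8  d5:1  d6:1  d7:0  d8:0  d9:0  d10:0 → peak 8
Job 1@3: d1:2  d2:0  d3:2  d4:8  d5:3  d6:1  d7:0  d8:0  d9:0  d10:0 → peak 8
Job 1@4: d1:2  d2:0  d3:0  d4:8  d5:3  d6:3  d7:0  d8:0  d9:0  d10:0 → peak 8
Job 1@5: d1:2  d2:0  d3:0  d4:6  d5:3  d6:3  d7:2  d8:0  d9:0  d10:0 → peak 6
Best is Job 1@1, peak 6.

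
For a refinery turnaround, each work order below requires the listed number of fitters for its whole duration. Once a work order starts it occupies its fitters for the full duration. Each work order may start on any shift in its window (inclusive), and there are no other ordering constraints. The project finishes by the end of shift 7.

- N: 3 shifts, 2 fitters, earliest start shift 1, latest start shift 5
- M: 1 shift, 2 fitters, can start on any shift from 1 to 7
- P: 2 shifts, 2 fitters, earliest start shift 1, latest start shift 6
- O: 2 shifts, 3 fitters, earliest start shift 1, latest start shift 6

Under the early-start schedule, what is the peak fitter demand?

9

Early-start schedule: N@1, M@1, P@1, O@1.
Load per shift: shift 1: 9, shift 2: 7, shift 3: 2, shift 4: 0, shift 5: 0, shift 6: 0, shift 7: 0.
Peak is 9.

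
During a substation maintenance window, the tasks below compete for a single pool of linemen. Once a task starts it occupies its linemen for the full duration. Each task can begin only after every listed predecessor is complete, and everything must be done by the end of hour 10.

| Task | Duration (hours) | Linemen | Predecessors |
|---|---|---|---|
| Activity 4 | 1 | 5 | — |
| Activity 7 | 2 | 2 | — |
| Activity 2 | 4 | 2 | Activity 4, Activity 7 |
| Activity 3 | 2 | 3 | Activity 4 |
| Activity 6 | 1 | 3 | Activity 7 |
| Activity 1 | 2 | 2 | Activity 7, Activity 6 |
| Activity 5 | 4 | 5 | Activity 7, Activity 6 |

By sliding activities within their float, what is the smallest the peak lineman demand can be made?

7

Early-start (Activity 4@1, Activity 7@1, Activity 2@3, Activity 3@2, Activity 6@3, Activity 1@4, Activity 5@4) gives peak 9: h1:7  h2:5  h3:8  h4:9  h5:9  h6:7  h7:5  h8:0  h9:0  h10:0.
Shift Activity 6→4, Activity 1→5, Activity 5→7.
Schedule Activity 4@1, Activity 7@1, Activity 2@3, Activity 3@2, Activity 6@4, Activity 1@5, Activity 5@7: h1:7  h2:5  h3:5  h4:5  h5:4  h6:4  h7:5  h8:5  h9:5  h10:5 — peak 7.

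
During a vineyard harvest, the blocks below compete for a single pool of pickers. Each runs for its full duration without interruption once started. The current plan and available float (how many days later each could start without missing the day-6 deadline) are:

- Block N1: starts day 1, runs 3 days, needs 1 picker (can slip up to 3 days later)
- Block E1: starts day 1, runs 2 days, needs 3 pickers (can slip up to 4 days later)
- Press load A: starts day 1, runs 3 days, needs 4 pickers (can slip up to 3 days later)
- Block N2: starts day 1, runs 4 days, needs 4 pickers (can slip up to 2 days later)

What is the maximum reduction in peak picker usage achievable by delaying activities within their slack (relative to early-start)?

Early-start peak: d1:12  d2:12  d3:9  d4:4  d5:0  d6:0 ⇒ 12.
Leveled (Block N1@1, Block E1@1, Press load A@4, Block N2@1): d1:8  d2:8  d3:5  d4:8  d5:4  d6:4 ⇒ 8.
Reduction 12 − 8 = 4.

4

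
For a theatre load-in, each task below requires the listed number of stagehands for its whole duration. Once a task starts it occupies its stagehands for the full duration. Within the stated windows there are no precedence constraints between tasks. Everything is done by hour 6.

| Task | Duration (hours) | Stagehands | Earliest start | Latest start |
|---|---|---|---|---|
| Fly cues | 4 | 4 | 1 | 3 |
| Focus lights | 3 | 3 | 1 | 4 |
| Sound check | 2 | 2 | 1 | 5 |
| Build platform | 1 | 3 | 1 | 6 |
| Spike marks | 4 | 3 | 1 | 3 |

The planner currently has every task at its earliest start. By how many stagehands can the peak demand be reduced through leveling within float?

5

Early-start peak: h1:15  h2:12  h3:10  h4:7  h5:0  h6:0 ⇒ 15.
Leveled (Fly cues@1, Focus lights@1, Sound check@1, Build platform@4, Spike marks@3): h1:9  h2:9  h3:10  h4:10  h5:3  h6:3 ⇒ 10.
Reduction 15 − 10 = 5.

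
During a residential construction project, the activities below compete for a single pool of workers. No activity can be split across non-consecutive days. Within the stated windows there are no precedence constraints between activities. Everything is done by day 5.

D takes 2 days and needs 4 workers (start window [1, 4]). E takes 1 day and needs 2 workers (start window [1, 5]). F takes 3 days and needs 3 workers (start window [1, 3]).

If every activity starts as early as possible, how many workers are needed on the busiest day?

9

Early-start schedule: D@1, E@1, F@1.
Load per day: day 1: 9, day 2: 7, day 3: 3, day 4: 0, day 5: 0.
Peak is 9.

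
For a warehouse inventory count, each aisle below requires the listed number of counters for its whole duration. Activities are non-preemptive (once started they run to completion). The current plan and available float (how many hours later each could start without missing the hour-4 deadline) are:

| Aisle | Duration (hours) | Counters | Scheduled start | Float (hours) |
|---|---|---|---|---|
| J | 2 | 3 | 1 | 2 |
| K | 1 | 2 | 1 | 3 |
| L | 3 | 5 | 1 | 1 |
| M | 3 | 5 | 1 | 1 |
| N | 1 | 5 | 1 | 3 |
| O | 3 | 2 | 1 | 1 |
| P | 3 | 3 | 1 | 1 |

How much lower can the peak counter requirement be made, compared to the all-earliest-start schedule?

7

Early-start peak: h1:25  h2:18  h3:15  h4:0 ⇒ 25.
Leveled (J@1, K@1, L@1, M@1, N@4, O@1, P@2): h1:17  h2:18  h3:15  h4:8 ⇒ 18.
Reduction 25 − 18 = 7.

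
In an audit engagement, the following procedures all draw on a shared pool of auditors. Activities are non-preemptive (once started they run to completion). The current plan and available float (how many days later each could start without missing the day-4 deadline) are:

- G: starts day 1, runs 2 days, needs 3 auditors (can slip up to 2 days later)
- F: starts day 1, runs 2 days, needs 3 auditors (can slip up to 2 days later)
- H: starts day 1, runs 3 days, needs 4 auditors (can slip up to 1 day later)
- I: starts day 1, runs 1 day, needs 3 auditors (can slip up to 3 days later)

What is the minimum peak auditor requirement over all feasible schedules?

7

Early-start (G@1, F@1, H@1, I@1) gives peak 13: d1:13  d2:10  d3:4  d4:0.
Shift F→3, I→4.
Schedule G@1, F@3, H@1, I@4: d1:7  d2:7  d3:7  d4:6 — peak 7.
Total auditor-days = 27 over 4 days ⇒ peak ≥ ⌈27/4⌉ = 7, so 7 is optimal.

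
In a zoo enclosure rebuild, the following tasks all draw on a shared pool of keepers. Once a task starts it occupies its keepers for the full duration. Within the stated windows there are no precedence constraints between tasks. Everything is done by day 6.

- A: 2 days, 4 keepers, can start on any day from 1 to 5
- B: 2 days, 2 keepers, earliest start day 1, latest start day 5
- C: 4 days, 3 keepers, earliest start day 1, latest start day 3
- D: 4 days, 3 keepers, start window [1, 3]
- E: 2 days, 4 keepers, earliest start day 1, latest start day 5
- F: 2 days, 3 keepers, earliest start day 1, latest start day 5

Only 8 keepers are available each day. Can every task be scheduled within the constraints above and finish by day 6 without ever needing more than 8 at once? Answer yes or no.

no

Total keeper-days = 50; over 6 days the average is 50/6 > 8, so some day must exceed 8.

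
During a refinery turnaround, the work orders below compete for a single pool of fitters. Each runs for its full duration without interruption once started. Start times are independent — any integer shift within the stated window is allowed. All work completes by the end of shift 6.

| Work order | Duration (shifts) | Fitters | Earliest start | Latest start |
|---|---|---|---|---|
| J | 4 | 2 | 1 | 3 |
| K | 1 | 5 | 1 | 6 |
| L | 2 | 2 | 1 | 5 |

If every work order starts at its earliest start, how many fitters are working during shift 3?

At early start, shift 3 has: J.
Demand: 2 = 2.

2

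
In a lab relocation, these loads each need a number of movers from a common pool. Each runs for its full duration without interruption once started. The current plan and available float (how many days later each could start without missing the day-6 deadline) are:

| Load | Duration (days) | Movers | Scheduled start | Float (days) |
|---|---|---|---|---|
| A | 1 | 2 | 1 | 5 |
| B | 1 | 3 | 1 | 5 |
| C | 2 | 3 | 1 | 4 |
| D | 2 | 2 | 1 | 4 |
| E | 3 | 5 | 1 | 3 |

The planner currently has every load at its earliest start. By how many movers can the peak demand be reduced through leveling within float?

Early-start peak: d1:15  d2:10  d3:5  d4:0  d5:0  d6:0 ⇒ 15.
Leveled (A@1, B@1, C@2, D@2, E@4): d1:5  d2:5  d3:5  d4:5  d5:5  d6:5 ⇒ 5.
Reduction 15 − 5 = 10.

10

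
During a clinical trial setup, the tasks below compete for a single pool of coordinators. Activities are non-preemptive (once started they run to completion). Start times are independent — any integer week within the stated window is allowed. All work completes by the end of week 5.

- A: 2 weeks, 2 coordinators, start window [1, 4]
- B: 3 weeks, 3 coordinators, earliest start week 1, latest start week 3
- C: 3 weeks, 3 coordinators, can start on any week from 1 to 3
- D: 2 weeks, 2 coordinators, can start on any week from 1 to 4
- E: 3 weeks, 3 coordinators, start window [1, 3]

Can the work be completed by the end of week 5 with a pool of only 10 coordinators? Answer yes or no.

yes

Schedule A@1, B@1, C@1, D@4, E@3: w1:8  w2:8  w3:9  w4:5  w5:5 — peak 9 ≤ 10.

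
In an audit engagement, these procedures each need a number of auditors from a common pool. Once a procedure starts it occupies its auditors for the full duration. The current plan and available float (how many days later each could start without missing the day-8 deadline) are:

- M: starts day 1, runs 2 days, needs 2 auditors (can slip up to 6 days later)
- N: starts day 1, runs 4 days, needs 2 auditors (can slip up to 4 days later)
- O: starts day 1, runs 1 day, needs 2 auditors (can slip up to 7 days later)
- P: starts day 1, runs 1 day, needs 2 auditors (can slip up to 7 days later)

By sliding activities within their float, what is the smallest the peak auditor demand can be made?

2

Early-start (M@1, N@1, O@1, P@1) gives peak 8: d1:8  d2:4  d3:2  d4:2  d5:0  d6:0  d7:0  d8:0.
Shift N→3, O→7, P→8.
Schedule M@1, N@3, O@7, P@8: d1:2  d2:2  d3:2  d4:2  d5:2  d6:2  d7:2  d8:2 — peak 2.
Total auditor-days = 16 over 8 days ⇒ peak ≥ ⌈16/8⌉ = 2, so 2 is optimal.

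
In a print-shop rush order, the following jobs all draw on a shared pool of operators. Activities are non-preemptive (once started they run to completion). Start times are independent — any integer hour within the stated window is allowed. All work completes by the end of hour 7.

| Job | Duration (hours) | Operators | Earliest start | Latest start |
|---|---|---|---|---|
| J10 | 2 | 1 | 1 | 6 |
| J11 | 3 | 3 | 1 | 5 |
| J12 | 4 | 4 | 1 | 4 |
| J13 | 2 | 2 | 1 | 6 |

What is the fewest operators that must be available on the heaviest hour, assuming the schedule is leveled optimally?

Early-start (J10@1, J11@1, J12@1, J13@1) gives peak 10: h1:10  h2:10  h3:7  h4:4  h5:0  h6:0  h7:0.
Shift J11→5, J13→5.
Schedule J10@1, J11@5, J12@1, J13@5: h1:5  h2:5  h3:4  h4:4  h5:5  h6:5  h7:3 — peak 5.
Total operator-hours = 31 over 7 hours ⇒ peak ≥ ⌈31/7⌉ = 5, so 5 is optimal.

5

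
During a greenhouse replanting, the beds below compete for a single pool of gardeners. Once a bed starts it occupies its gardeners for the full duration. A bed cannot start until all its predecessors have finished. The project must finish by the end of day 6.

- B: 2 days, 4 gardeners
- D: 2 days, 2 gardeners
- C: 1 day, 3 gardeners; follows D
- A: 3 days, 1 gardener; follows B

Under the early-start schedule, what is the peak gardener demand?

Early-start schedule: B@1, D@1, C@3, A@3.
Load per day: day 1: 6, day 2: 6, day 3: 4, day 4: 1, day 5: 1, day 6: 0.
Peak is 6.

6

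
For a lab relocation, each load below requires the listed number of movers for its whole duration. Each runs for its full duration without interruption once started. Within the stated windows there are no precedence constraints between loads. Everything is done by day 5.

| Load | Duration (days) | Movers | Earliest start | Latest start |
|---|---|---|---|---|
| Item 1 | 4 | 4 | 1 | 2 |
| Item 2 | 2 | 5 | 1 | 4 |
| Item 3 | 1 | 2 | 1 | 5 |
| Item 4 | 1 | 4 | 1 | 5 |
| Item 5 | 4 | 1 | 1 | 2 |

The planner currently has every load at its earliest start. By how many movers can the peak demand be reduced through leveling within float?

Early-start peak: d1:16  d2:10  d3:5  d4:5  d5:0 ⇒ 16.
Leveled (Item 1@1, Item 2@1, Item 3@3, Item 4@4, Item 5@1): d1:10  d2:10  d3:7  d4:9  d5:0 ⇒ 10.
Reduction 16 − 10 = 6.

6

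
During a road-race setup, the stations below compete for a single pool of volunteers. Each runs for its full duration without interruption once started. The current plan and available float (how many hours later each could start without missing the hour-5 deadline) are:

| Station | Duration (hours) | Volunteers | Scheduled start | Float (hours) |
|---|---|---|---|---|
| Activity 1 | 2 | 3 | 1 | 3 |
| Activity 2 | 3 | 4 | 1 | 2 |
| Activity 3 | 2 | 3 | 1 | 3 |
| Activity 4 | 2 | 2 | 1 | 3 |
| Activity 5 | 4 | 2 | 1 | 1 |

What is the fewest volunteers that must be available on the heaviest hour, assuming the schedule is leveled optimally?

Early-start (Activity 1@1, Activity 2@1, Activity 3@1, Activity 4@1, Activity 5@1) gives peak 14: h1:14  h2:14  h3:6  h4:2  h5:0.
Shift Activity 2→3, Activity 4→3.
Schedule Activity 1@1, Activity 2@3, Activity 3@1, Activity 4@3, Activity 5@1: h1:8  h2:8  h3:8  h4:8  h5:4 — peak 8.
Total volunteer-hours = 36 over 5 hours ⇒ peak ≥ ⌈36/5⌉ = 8, so 8 is optimal.

8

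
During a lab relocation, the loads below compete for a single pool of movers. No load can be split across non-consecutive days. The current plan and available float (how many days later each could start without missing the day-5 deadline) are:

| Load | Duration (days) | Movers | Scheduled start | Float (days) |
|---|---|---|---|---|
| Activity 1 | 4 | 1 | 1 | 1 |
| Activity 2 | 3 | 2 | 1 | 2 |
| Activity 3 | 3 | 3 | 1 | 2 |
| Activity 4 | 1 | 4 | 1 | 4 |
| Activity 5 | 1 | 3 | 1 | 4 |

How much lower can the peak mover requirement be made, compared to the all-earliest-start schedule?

Early-start peak: d1:13  d2:6  d3:6  d4:1  d5:0 ⇒ 13.
Leveled (Activity 1@1, Activity 2@1, Activity 3@1, Activity 4@4, Activity 5@5): d1:6  d2:6  d3:6  d4:5  d5:3 ⇒ 6.
Reduction 13 − 6 = 7.

7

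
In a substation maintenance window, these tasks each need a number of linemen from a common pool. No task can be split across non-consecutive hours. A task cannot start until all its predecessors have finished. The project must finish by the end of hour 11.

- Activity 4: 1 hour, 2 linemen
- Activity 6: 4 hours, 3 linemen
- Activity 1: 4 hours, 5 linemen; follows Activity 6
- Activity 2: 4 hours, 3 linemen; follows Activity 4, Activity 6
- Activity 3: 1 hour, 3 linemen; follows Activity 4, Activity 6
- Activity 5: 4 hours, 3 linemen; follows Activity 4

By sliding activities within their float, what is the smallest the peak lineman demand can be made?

Early-start (Activity 4@1, Activity 6@1, Activity 1@5, Activity 2@5, Activity 3@5, Activity 5@2) gives peak 14: h1:5  h2:6  h3:6  h4:6  h5:14  h6:8  h7:8  h8:8  h9:0  h10:0  h11:0.
Shift Activity 2→6, Activity 3→9.
Schedule Activity 4@1, Activity 6@1, Activity 1@5, Activity 2@6, Activity 3@9, Activity 5@2: h1:5  h2:6  h3:6  h4:6  h5:8  h6:8  h7:8  h8:8  h9:6  h10:0  h11:0 — peak 8.

8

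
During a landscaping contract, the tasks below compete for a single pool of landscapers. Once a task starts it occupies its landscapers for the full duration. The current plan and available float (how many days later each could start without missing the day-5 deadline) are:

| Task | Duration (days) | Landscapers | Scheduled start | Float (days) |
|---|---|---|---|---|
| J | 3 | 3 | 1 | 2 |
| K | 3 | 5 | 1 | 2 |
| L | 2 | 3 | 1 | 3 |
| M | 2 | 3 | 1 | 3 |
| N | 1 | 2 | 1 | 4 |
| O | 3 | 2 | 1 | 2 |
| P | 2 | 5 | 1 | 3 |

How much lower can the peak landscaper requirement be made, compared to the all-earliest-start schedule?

11

Early-start peak: d1:23  d2:21  d3:10  d4:0  d5:0 ⇒ 23.
Leveled (J@1, K@1, L@1, M@4, N@3, O@3, P@4): d1:11  d2:11  d3:12  d4:10  d5:10 ⇒ 12.
Reduction 23 − 12 = 11.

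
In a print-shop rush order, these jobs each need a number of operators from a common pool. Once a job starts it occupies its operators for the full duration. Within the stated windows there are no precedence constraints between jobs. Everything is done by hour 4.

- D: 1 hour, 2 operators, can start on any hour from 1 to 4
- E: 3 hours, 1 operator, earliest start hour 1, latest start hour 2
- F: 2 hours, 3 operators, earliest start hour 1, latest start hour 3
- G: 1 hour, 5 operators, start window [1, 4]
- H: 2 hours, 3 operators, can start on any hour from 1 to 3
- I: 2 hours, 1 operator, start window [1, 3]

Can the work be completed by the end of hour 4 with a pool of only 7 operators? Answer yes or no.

Schedule D@1, E@1, F@1, G@4, H@2, I@3: h1:6  h2:7  h3:5  h4:6 — peak 7 ≤ 7.

yes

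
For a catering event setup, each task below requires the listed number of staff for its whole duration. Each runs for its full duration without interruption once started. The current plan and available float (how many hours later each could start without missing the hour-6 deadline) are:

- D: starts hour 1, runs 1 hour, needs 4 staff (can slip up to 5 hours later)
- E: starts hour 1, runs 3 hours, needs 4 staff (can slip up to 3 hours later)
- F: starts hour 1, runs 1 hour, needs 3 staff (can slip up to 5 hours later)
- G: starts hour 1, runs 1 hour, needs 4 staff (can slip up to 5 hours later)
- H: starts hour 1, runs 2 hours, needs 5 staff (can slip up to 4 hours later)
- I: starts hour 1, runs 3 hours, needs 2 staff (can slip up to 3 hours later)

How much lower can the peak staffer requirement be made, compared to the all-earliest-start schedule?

Early-start peak: h1:22  h2:11  h3:6  h4:0  h5:0  h6:0 ⇒ 22.
Leveled (D@1, E@1, F@2, G@3, H@4, I@4): h1:8  h2:7  h3:8  h4:7  h5:7  h6:2 ⇒ 8.
Reduction 22 − 8 = 14.

14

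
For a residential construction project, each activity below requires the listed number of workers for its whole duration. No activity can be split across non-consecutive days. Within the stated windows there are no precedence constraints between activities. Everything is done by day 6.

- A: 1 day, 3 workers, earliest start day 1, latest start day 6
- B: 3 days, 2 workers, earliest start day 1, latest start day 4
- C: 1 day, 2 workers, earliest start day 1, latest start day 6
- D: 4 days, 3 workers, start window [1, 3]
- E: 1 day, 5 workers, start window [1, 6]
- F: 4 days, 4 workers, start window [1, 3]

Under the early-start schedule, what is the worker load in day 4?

At early start, day 4 has: D, F.
Demand: 3 + 4 = 7.

7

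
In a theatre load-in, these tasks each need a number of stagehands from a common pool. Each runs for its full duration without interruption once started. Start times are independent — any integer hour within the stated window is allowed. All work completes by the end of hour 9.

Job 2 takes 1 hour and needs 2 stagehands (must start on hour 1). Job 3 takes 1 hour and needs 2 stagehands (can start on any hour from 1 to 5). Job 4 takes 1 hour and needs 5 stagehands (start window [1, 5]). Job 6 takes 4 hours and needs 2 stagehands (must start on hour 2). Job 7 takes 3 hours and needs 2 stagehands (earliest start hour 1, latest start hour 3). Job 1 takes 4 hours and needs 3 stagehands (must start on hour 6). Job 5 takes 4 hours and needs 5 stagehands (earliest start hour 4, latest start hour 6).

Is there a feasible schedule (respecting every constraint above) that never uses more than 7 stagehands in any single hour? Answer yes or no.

no

The minimum achievable peak is 8; 7 < 8, so no feasible schedule stays within the cap.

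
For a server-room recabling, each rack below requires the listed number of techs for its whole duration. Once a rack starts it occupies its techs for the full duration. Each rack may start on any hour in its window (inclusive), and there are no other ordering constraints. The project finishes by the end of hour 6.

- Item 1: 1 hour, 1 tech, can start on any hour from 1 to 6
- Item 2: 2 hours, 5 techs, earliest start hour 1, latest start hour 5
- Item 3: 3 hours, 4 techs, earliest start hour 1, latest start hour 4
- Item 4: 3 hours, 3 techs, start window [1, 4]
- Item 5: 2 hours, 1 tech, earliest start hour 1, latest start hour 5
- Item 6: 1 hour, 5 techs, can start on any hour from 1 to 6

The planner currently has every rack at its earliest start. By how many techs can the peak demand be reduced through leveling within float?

Early-start peak: h1:19  h2:13  h3:7  h4:0  h5:0  h6:0 ⇒ 19.
Leveled (Item 1@1, Item 2@1, Item 3@3, Item 4@3, Item 5@1, Item 6@6): h1:7  h2:6  h3:7  h4:7  h5:7  h6:5 ⇒ 7.
Reduction 19 − 7 = 12.

12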